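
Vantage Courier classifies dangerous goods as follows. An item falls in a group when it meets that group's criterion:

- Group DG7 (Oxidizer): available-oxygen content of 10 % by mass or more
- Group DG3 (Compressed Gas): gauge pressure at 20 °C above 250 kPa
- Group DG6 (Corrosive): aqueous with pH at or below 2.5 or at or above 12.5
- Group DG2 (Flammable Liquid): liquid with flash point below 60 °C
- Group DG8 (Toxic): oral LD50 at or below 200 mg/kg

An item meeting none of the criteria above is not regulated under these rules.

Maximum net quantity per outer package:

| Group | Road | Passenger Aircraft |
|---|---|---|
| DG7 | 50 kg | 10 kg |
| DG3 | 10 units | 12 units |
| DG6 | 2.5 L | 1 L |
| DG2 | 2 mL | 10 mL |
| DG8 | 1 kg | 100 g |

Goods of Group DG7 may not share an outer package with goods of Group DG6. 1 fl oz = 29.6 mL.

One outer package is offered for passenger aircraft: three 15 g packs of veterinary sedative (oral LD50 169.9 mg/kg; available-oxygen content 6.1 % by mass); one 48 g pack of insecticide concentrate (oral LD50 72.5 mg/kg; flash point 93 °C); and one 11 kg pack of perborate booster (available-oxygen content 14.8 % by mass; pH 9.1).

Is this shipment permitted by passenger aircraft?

No

The veterinary sedative has oral LD50 169.9 mg/kg, which is ≤ 200 mg/kg, so it is Group DG8 (Toxic).
Oral LD50 72.5 mg/kg meets the Group DG8 criterion (Toxic), so the insecticide concentrate is Group DG8.
With available-oxygen content 14.8 % by mass (≥ 10 % by mass), the perborate booster falls in Group DG7.
Group DG8 net quantity: (three 15 g packs = 45 g) + 48 g = 93 g.
93 g is within the passenger aircraft limit of 100 g for Group DG8.
Group DG7 quantity: 11 kg.
That exceeds the Group DG7 passenger aircraft limit of 10 kg.
The segregation rule (Group DG7 with Group DG6) does not apply to Group DG8 with Group DG7.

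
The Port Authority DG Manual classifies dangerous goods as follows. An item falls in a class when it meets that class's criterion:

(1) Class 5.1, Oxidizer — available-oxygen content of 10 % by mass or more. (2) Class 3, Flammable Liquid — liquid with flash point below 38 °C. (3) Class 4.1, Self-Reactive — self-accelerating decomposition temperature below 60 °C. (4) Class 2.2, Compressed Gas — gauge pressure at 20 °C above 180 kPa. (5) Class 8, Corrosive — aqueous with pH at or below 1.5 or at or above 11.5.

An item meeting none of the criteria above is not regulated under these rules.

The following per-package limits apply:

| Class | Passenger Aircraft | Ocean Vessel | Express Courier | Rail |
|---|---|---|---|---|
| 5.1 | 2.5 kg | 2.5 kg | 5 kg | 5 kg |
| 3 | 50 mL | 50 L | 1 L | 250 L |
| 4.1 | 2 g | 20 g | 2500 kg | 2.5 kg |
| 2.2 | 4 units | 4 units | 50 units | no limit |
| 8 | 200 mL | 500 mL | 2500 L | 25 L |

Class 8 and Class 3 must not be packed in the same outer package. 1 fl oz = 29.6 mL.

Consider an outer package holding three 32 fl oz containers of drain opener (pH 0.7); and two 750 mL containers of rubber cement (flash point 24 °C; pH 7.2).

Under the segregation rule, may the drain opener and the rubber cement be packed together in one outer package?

The drain opener has pH 0.7, which is ≤ 1.5, so it is Class 8 (Corrosive).
Rubber cement: flash point 24 °C < 38 °C → Class 3 (Flammable Liquid).
Class 8 and Class 3 may not share an outer package.

No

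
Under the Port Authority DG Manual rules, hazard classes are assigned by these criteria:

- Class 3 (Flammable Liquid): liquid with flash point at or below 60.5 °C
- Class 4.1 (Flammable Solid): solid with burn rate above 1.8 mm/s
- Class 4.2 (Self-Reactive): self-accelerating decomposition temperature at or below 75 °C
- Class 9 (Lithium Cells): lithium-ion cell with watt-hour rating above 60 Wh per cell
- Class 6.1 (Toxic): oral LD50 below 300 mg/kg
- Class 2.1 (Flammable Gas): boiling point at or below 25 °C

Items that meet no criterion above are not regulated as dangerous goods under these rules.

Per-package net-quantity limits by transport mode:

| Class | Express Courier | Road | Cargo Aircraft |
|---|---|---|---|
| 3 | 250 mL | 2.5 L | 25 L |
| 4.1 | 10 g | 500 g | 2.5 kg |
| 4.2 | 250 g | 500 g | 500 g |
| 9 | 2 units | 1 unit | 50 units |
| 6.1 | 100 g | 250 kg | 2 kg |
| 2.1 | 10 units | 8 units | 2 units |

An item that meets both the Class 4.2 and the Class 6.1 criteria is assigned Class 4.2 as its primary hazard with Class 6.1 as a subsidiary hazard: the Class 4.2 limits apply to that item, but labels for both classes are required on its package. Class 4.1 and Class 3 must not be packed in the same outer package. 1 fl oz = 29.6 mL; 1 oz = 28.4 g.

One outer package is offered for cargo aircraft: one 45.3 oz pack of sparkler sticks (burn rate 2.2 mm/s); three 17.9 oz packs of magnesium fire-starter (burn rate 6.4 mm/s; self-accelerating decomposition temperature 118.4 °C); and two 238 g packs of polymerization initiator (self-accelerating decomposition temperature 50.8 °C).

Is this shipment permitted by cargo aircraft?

No

With burn rate 2.2 mm/s (> 1.8 mm/s), the sparkler sticks fall in Class 4.1.
Burn rate 6.4 mm/s meets the Class 4.1 criterion (Flammable Solid), so the magnesium fire-starter is Class 4.1.
The polymerization initiator has self-accelerating decomposition temperature 50.8 °C, which is ≤ 75 °C, so it is Class 4.2 (Self-Reactive).
Total Class 4.1: (one 45.3 oz pack = 1286.52 g) + (three 17.9 oz packs = 1525.08 g) = 2811.6 g.
2811.6 g exceeds the cargo aircraft limit of 2.5 kg for Class 4.1.
Class 4.2 quantity: two 238 g packs = 476 g.
476 g is within the cargo aircraft limit of 500 g for Class 4.2.
The segregation rule (Class 4.1 with Class 3) does not apply to Class 4.1 with Class 4.2.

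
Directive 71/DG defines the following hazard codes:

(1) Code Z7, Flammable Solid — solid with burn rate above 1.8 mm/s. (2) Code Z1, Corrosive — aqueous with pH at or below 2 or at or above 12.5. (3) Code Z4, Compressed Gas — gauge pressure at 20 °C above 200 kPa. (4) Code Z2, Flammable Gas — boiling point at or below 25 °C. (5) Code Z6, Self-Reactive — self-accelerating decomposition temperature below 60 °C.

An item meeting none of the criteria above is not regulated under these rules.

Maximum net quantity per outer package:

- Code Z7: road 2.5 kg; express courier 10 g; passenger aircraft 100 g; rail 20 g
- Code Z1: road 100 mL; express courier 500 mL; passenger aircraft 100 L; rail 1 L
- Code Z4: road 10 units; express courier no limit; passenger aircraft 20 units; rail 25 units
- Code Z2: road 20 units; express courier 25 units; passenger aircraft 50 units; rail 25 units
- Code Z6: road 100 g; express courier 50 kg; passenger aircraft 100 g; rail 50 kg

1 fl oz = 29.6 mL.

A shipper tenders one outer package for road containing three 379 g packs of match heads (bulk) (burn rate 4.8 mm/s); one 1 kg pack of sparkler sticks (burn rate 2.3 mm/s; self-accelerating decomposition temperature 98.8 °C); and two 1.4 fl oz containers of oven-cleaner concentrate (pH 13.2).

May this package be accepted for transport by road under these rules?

Yes

Burn rate 4.8 mm/s meets the Code Z7 criterion (Flammable Solid), so the match heads (bulk) are Code Z7.
Sparkler sticks: burn rate 2.3 mm/s > 1.8 mm/s → Code Z7 (Flammable Solid).
With pH 13.2 (≥ 12.5), the oven-cleaner concentrate falls in Code Z1.
Code Z7 net quantity: (three 379 g packs = 1.137 kg) + 1 kg = 2.137 kg.
2.137 kg ≤ 2.5 kg (road limit, Code Z7) — within limit.
Code Z1 quantity: two 1.4 fl oz containers = 82.88 mL.
82.88 mL is within the road limit of 100 mL for Code Z1.
Every hazard code is within its road limit and no segregation rule is violated.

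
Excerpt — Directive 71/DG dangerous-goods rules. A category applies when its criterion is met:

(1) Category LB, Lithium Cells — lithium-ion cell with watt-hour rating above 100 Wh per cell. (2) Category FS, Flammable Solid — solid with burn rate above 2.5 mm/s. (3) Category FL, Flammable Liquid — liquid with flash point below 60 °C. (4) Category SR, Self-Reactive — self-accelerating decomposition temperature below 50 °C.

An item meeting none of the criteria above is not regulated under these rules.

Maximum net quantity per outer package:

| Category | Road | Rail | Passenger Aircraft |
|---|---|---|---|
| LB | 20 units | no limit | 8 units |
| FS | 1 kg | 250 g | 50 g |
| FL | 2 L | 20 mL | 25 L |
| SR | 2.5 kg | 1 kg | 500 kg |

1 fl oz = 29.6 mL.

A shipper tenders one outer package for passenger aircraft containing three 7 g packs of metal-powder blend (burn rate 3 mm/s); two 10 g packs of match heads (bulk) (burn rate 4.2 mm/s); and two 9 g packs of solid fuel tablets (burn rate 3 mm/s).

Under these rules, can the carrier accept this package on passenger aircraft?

The metal-powder blend has burn rate 3 mm/s, which is > 2.5 mm/s, so it is Category FS (Flammable Solid).
The match heads (bulk) have burn rate 4.2 mm/s, which is > 2.5 mm/s, so they are Category FS (Flammable Solid).
The solid fuel tablets have burn rate 3 mm/s, which is > 2.5 mm/s, so they are Category FS (Flammable Solid).
Category FS net quantity: (three 7 g packs = 21 g) + (two 10 g packs = 20 g) + (two 9 g packs = 18 g) = 59 g.
59 g exceeds the passenger aircraft limit of 50 g for Category FS.

No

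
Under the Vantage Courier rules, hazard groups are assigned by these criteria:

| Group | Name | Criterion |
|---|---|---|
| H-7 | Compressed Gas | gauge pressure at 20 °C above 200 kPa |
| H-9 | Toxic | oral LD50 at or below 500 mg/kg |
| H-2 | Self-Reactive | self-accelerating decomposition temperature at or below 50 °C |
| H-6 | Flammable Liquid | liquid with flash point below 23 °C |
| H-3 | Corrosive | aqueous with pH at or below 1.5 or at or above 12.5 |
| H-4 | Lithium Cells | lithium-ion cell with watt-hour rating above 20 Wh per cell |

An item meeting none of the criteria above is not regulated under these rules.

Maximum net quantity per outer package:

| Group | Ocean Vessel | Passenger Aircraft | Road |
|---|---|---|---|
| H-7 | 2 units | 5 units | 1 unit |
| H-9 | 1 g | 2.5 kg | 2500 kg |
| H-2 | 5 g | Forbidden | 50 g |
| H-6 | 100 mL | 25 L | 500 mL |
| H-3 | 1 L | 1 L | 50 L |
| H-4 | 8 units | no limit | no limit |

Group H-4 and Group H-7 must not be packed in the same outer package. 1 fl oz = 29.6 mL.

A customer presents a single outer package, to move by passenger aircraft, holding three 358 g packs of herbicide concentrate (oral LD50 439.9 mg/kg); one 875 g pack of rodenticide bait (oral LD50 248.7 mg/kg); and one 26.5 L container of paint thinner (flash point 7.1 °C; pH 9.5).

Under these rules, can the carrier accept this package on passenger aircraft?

The herbicide concentrate has oral LD50 439.9 mg/kg, which is ≤ 500 mg/kg, so it is Group H-9 (Toxic).
The rodenticide bait has oral LD50 248.7 mg/kg, which is ≤ 500 mg/kg, so it is Group H-9 (Toxic).
Flash point 7.1 °C meets the Group H-6 criterion (Flammable Liquid), so the paint thinner is Group H-6.
Group H-6 quantity: 26.5 L.
26.5 L > 25 L (passenger aircraft limit, Group H-6) — over the limit.
Total Group H-9: (three 358 g packs = 1.074 kg) + 875 g = 1.949 kg.
1.949 kg is within the passenger aircraft limit of 2.5 kg for Group H-9.
The segregation rule (Group H-4 with Group H-7) does not apply to Group H-6 with Group H-9.

No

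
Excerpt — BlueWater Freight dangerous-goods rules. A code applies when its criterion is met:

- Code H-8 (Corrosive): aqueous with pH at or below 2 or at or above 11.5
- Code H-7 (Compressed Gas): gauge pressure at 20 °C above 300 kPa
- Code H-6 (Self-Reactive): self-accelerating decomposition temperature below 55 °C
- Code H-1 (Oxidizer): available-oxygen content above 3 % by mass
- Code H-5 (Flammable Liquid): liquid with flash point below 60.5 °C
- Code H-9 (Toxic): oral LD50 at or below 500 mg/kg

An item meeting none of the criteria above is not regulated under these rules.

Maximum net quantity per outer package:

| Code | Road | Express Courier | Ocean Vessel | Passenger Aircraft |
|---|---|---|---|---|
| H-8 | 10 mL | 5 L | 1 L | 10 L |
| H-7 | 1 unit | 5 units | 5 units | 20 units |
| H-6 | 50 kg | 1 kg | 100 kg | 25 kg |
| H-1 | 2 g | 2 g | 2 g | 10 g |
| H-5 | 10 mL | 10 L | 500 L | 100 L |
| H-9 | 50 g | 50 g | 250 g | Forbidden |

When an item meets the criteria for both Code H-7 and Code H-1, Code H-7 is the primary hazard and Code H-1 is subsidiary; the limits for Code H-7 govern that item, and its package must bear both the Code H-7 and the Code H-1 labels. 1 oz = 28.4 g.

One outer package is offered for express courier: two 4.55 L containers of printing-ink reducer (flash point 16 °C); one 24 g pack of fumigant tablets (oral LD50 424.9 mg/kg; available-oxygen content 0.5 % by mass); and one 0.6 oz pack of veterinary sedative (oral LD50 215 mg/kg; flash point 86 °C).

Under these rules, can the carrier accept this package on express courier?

Flash point 16 °C meets the Code H-5 criterion (Flammable Liquid), so the printing-ink reducer is Code H-5.
Oral LD50 424.9 mg/kg meets the Code H-9 criterion (Toxic), so the fumigant tablets are Code H-9.
The veterinary sedative has oral LD50 215 mg/kg, which is ≤ 500 mg/kg, so it is Code H-9 (Toxic).
Code H-9 net quantity: 24 g + (one 0.6 oz pack = 17.04 g) = 41.04 g.
41.04 g ≤ 50 g (express courier limit, Code H-9) — within limit.
Code H-5 quantity: two 4.55 L containers = 9.1 L.
9.1 L is within the express courier limit of 10 L for Code H-5.
Every hazard code is within its express courier limit and no segregation rule is violated.

Yes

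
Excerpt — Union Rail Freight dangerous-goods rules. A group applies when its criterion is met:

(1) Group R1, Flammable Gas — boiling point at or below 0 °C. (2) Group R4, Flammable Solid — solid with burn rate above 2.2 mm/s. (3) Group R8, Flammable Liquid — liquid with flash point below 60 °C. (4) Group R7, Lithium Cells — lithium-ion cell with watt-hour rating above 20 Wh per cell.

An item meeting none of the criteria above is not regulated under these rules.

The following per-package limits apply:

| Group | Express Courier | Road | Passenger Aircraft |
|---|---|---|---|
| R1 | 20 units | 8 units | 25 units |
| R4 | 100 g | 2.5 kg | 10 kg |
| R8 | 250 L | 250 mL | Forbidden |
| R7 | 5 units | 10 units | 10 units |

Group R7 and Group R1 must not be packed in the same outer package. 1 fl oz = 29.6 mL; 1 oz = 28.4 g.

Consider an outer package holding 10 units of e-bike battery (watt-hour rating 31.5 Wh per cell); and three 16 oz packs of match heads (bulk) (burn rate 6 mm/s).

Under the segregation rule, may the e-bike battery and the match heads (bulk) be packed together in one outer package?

Yes

Watt-hour rating 31.5 Wh per cell meets the Group R7 criterion (Lithium Cells), so the e-bike battery is Group R7.
Match heads (bulk): burn rate 6 mm/s > 2.2 mm/s → Group R4 (Flammable Solid).
No segregation rule bars Group R7 with Group R4.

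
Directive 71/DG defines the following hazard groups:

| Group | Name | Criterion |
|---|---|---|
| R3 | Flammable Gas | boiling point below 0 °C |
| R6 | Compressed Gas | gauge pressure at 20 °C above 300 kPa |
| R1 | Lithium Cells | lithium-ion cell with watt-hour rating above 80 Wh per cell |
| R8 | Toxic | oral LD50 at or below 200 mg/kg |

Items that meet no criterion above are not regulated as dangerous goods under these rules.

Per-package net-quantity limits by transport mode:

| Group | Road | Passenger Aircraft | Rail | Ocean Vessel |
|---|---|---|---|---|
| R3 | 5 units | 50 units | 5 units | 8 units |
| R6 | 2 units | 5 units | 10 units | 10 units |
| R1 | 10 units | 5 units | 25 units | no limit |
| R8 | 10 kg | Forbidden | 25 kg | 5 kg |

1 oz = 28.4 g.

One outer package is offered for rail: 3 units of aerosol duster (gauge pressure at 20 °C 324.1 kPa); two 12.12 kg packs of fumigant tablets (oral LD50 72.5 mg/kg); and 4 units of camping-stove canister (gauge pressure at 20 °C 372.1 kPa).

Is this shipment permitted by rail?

The aerosol duster has gauge pressure at 20 °C 324.1 kPa, which is > 300 kPa, so it is Group R6 (Compressed Gas).
Fumigant tablets: oral LD50 72.5 mg/kg ≤ 200 mg/kg → Group R8 (Toxic).
Camping-stove canister: gauge pressure at 20 °C 372.1 kPa > 300 kPa → Group R6 (Compressed Gas).
Total Group R6: 3 units + 4 units = 7 units.
7 units ≤ 10 units (rail limit, Group R6) — within limit.
Group R8 quantity: two 12.12 kg packs = 24.24 kg.
24.24 kg is within the rail limit of 25 kg for Group R8.
Every hazard group is within its rail limit and no segregation rule is violated.

Yes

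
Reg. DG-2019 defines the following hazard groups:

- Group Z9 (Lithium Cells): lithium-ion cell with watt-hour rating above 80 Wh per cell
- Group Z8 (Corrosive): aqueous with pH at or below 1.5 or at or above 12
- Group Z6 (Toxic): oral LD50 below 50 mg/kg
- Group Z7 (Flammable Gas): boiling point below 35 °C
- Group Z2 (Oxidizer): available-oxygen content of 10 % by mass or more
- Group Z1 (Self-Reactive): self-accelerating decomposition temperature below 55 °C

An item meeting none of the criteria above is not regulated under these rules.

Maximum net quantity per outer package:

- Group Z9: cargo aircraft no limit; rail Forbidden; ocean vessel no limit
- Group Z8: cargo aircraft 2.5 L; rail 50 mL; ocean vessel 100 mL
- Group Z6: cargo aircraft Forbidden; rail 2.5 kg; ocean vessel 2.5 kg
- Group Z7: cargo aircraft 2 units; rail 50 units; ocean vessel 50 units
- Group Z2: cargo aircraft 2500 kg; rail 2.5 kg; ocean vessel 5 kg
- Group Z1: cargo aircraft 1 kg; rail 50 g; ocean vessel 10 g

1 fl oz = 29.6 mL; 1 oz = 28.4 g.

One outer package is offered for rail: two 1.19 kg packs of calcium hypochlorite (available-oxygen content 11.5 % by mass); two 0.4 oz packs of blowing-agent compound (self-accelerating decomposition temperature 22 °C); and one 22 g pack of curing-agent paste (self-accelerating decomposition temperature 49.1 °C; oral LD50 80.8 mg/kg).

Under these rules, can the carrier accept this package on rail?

With available-oxygen content 11.5 % by mass (≥ 10 % by mass), the calcium hypochlorite falls in Group Z2.
With self-accelerating decomposition temperature 22 °C (< 55 °C), the blowing-agent compound falls in Group Z1.
With self-accelerating decomposition temperature 49.1 °C (< 55 °C), the curing-agent paste falls in Group Z1.
Total Group Z1: (two 0.4 oz packs = 22.72 g) + 22 g = 44.72 g.
44.72 g ≤ 50 g (rail limit, Group Z1) — within limit.
Group Z2 quantity: two 1.19 kg packs = 2.38 kg.
That is within the Group Z2 rail limit of 2.5 kg.
Every hazard group is within its rail limit and no segregation rule is violated.

Yes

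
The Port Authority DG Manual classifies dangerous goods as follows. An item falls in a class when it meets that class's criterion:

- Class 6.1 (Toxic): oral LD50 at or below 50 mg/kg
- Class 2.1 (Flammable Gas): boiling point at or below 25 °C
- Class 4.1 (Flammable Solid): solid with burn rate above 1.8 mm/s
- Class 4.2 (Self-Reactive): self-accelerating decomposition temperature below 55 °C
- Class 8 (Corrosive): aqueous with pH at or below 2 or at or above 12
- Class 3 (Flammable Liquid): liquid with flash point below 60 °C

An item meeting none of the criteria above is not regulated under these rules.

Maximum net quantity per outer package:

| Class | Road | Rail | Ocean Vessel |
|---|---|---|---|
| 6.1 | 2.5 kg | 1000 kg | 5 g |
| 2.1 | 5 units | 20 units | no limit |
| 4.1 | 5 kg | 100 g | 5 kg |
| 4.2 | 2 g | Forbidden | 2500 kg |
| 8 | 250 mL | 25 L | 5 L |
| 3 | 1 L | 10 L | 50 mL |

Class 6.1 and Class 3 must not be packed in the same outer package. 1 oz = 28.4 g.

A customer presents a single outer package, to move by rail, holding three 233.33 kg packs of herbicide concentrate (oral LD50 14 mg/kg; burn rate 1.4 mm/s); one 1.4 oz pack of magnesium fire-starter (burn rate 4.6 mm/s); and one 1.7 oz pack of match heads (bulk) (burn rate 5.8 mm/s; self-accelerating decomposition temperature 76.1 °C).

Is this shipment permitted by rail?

Oral LD50 14 mg/kg meets the Class 6.1 criterion (Toxic), so the herbicide concentrate is Class 6.1.
Magnesium fire-starter: burn rate 4.6 mm/s > 1.8 mm/s → Class 4.1 (Flammable Solid).
With burn rate 5.8 mm/s (> 1.8 mm/s), the match heads (bulk) fall in Class 4.1.
Class 6.1 quantity: three 233.33 kg packs = 699.99 kg.
That is within the Class 6.1 rail limit of 1000 kg.
Class 4.1 net quantity: (one 1.4 oz pack = 39.76 g) + (one 1.7 oz pack = 48.28 g) = 88.04 g.
That is within the Class 4.1 rail limit of 100 g.
The segregation rule (Class 6.1 with Class 3) does not apply to Class 6.1 with Class 4.1.
Every hazard class is within its rail limit and no segregation rule is violated.

Yes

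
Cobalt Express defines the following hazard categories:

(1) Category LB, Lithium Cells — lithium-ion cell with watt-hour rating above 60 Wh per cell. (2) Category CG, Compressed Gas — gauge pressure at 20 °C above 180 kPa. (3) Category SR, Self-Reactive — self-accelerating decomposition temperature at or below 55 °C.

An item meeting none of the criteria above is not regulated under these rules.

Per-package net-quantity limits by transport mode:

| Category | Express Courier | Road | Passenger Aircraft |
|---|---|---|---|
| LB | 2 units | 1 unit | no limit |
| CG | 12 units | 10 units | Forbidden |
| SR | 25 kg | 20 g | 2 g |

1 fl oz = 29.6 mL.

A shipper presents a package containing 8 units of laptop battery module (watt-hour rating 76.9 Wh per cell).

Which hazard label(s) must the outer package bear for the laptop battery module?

Category LB

The laptop battery module has watt-hour rating 76.9 Wh per cell, which is > 60 Wh per cell, so it is Category LB (Lithium Cells).
Only the Category LB label is required.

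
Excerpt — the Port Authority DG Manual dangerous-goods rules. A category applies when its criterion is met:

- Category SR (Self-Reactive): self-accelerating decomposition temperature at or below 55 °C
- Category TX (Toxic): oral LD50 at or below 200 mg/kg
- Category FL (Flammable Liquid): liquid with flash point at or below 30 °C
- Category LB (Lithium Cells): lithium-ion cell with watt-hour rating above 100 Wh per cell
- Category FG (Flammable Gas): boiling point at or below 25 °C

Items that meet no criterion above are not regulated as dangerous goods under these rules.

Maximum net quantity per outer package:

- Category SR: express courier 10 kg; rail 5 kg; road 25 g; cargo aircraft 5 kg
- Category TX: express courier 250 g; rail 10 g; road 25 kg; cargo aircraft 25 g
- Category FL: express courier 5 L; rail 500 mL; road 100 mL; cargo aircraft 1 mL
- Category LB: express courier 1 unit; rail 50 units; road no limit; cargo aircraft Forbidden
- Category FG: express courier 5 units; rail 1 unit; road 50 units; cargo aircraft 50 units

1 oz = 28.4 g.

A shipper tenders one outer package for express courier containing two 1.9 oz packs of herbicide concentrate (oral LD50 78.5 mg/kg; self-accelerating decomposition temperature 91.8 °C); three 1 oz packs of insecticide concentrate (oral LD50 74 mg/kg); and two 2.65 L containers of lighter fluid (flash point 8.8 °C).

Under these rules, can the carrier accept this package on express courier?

No

Herbicide concentrate: oral LD50 78.5 mg/kg ≤ 200 mg/kg → Category TX (Toxic).
Insecticide concentrate: oral LD50 74 mg/kg ≤ 200 mg/kg → Category TX (Toxic).
Lighter fluid: flash point 8.8 °C ≤ 30 °C → Category FL (Flammable Liquid).
Category FL quantity: two 2.65 L containers = 5.3 L.
5.3 L exceeds the express courier limit of 5 L for Category FL.
Total Category TX: (two 1.9 oz packs = 107.92 g) + (three 1 oz packs = 85.2 g) = 193.12 g.
That is within the Category TX express courier limit of 250 g.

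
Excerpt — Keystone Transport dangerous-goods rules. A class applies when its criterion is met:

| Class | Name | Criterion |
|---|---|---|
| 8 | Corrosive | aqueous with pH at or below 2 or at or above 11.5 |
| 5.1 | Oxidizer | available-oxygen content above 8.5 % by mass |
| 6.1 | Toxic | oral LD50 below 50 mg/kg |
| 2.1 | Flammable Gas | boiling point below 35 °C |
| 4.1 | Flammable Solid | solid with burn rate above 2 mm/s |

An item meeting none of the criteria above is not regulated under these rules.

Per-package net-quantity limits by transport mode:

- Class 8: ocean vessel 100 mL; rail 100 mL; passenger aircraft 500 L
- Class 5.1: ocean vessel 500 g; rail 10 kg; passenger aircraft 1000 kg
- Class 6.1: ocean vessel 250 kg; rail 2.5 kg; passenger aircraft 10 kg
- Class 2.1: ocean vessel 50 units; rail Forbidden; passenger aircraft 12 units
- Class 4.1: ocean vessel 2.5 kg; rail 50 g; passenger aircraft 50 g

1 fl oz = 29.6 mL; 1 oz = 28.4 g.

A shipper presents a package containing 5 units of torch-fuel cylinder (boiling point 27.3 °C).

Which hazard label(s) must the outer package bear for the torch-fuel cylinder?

Class 2.1

Torch-fuel cylinder: boiling point 27.3 °C < 35 °C → Class 2.1 (Flammable Gas).
Only the Class 2.1 label is required.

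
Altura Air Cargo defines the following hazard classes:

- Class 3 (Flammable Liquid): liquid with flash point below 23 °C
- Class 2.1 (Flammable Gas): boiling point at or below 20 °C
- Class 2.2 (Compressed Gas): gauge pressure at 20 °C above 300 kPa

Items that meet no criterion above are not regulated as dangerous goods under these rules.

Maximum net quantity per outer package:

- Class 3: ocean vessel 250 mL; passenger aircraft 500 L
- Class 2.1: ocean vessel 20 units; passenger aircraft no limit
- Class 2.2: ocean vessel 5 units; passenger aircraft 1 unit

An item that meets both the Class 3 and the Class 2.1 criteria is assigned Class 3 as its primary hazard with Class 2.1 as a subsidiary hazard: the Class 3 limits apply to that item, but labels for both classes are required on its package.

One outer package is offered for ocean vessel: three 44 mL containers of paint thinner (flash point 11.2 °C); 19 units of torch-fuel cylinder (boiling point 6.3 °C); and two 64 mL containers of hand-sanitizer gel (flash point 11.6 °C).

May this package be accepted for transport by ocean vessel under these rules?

With flash point 11.2 °C (< 23 °C), the paint thinner falls in Class 3.
With boiling point 6.3 °C (≤ 20 °C), the torch-fuel cylinder falls in Class 2.1.
With flash point 11.6 °C (< 23 °C), the hand-sanitizer gel falls in Class 3.
Class 3 net quantity: (three 44 mL containers = 132 mL) + (two 64 mL containers = 128 mL) = 260 mL.
260 mL > 250 mL (ocean vessel limit, Class 3) — over the limit.
Class 2.1 quantity: 19 units.
19 units is within the ocean vessel limit of 20 units for Class 2.1.

No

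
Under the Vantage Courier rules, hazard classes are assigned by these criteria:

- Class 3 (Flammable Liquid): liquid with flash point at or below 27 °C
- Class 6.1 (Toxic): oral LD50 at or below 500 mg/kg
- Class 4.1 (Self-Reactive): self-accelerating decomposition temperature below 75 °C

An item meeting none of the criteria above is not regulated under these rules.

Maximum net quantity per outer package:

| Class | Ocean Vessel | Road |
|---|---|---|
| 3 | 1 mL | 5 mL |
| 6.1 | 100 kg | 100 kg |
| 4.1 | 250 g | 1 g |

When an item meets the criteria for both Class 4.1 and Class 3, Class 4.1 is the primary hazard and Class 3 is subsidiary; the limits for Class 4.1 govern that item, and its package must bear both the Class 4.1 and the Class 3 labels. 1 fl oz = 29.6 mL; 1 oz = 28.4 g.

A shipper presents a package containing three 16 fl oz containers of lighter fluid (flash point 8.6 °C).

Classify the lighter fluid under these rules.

Class 3

With flash point 8.6 °C (≤ 27 °C), the lighter fluid falls in Class 3.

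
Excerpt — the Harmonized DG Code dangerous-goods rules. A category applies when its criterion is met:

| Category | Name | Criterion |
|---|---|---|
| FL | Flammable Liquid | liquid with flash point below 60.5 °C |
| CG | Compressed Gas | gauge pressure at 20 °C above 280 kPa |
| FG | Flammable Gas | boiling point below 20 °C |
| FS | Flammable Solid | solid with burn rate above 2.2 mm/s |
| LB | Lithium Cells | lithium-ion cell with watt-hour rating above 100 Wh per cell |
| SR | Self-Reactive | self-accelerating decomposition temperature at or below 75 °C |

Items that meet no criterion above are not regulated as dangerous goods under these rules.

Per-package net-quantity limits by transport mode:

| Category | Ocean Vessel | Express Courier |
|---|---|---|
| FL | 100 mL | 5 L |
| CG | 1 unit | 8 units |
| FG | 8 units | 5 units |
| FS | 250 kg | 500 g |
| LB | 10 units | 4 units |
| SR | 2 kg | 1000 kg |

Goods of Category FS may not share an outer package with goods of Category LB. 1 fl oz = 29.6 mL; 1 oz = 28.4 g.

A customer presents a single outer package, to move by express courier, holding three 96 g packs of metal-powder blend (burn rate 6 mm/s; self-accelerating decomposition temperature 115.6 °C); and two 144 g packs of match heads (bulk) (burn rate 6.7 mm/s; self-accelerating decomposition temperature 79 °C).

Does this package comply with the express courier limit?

No

Burn rate 6 mm/s meets the Category FS criterion (Flammable Solid), so the metal-powder blend is Category FS.
Match heads (bulk): burn rate 6.7 mm/s > 2.2 mm/s → Category FS (Flammable Solid).
Total Category FS: (three 96 g packs = 288 g) + (two 144 g packs = 288 g) = 576 g.
576 g > 500 g (express courier limit, Category FS) — over the limit.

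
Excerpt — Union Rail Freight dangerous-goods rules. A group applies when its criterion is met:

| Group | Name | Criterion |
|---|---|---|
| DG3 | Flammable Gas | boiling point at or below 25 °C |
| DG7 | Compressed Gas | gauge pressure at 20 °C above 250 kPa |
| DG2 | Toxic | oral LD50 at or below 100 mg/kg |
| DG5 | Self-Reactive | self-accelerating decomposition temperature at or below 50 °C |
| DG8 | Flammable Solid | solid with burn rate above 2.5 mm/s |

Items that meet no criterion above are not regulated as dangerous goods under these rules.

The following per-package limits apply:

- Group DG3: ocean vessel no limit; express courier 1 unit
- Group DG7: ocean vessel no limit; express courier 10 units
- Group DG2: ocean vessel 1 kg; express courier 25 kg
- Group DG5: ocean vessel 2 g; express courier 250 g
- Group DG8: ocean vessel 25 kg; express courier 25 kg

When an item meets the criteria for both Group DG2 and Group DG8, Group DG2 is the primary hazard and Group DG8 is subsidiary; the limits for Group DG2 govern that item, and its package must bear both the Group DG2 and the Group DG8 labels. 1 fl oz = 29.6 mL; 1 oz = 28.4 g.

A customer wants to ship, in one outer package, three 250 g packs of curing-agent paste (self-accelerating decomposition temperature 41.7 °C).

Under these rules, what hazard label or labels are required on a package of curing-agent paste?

Self-accelerating decomposition temperature 41.7 °C meets the Group DG5 criterion (Self-Reactive), so the curing-agent paste is Group DG5.
Only the Group DG5 label is required.

Group DG5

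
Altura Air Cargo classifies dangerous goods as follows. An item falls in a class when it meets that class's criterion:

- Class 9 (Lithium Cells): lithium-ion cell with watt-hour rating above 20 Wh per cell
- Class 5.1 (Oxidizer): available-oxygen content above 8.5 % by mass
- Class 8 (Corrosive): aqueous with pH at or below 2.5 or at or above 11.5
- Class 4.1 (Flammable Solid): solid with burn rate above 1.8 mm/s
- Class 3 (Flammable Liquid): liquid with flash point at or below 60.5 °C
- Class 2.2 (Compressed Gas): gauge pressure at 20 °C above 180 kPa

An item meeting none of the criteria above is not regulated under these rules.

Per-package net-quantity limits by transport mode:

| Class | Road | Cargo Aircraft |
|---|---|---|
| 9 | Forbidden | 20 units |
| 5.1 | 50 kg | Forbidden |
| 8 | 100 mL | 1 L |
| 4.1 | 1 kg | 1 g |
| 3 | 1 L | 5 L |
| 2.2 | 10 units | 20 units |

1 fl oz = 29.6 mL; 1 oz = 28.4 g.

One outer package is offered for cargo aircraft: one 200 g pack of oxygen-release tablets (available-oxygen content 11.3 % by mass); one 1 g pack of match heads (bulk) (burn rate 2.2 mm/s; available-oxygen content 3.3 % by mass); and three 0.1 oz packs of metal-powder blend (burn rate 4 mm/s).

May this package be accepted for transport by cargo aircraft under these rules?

No

The oxygen-release tablets have available-oxygen content 11.3 % by mass, which is > 8.5 % by mass, so they are Class 5.1 (Oxidizer).
With burn rate 2.2 mm/s (> 1.8 mm/s), the match heads (bulk) fall in Class 4.1.
Burn rate 4 mm/s meets the Class 4.1 criterion (Flammable Solid), so the metal-powder blend is Class 4.1.
Total Class 4.1: 1 g + (three 0.1 oz packs = 8.52 g) = 9.52 g.
That exceeds the Class 4.1 cargo aircraft limit of 1 g.
Class 5.1 quantity: 200 g.
Class 5.1 is Forbidden by cargo aircraft.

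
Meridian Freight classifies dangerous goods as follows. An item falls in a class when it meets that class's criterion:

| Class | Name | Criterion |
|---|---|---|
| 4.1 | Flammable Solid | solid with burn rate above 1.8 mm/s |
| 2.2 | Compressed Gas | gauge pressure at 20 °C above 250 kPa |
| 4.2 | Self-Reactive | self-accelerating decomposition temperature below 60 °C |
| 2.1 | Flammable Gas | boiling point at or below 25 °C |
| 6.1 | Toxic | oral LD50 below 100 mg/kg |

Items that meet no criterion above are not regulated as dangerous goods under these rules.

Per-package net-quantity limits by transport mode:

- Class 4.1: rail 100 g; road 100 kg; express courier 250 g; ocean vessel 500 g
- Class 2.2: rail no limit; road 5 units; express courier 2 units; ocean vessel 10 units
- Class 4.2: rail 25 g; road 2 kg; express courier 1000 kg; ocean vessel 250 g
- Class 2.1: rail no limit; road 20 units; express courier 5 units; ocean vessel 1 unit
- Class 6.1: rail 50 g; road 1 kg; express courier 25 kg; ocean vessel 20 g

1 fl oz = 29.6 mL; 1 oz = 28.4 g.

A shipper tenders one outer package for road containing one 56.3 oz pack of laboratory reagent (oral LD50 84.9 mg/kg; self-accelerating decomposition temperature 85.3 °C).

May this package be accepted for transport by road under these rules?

No

With oral LD50 84.9 mg/kg (< 100 mg/kg), the laboratory reagent falls in Class 6.1.
Class 6.1 quantity: one 56.3 oz pack = 1598.92 g.
1598.92 g exceeds the road limit of 1 kg for Class 6.1.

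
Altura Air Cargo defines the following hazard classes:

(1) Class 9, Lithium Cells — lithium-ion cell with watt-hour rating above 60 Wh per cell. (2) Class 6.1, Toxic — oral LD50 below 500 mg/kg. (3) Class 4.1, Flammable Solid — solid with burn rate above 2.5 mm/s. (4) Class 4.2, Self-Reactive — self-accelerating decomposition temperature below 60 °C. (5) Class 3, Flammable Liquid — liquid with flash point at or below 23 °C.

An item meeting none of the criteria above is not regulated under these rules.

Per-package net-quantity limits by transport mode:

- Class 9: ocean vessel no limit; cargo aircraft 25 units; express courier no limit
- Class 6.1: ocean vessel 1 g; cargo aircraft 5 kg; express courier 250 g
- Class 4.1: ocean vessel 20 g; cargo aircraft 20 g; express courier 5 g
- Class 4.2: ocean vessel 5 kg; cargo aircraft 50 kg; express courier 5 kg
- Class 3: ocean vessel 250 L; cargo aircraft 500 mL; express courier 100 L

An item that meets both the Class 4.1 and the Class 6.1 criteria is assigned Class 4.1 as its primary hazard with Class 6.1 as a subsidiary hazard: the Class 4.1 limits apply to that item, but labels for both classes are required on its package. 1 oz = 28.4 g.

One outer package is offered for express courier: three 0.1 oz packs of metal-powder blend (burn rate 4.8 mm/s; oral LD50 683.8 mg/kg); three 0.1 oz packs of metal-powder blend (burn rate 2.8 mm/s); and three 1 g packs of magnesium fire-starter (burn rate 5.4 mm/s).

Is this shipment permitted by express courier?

The metal-powder blend has burn rate 4.8 mm/s, which is > 2.5 mm/s, so it is Class 4.1 (Flammable Solid).
Metal-powder blend: burn rate 2.8 mm/s > 2.5 mm/s → Class 4.1 (Flammable Solid).
Magnesium fire-starter: burn rate 5.4 mm/s > 2.5 mm/s → Class 4.1 (Flammable Solid).
Total Class 4.1: (three 0.1 oz packs = 8.52 g) + (three 0.1 oz packs = 8.52 g) + (three 1 g packs = 3 g) = 20.04 g.
20.04 g > 5 g (express courier limit, Class 4.1) — over the limit.

No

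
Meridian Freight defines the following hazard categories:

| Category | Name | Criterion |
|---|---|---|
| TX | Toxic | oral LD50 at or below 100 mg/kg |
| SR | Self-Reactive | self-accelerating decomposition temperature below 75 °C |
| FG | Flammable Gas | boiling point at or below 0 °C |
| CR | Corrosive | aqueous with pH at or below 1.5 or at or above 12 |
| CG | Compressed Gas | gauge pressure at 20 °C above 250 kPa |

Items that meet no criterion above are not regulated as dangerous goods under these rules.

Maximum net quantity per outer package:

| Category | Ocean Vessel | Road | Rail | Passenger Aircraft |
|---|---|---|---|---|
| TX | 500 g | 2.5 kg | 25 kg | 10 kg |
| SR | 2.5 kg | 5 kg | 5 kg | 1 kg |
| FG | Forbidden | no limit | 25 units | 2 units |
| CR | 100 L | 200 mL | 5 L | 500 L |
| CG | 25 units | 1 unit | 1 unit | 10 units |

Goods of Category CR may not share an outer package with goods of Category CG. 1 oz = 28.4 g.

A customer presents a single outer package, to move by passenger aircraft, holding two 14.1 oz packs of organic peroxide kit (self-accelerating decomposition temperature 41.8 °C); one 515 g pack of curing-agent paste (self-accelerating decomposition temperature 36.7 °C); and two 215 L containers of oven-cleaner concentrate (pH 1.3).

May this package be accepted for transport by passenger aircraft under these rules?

The organic peroxide kit has self-accelerating decomposition temperature 41.8 °C, which is < 75 °C, so it is Category SR (Self-Reactive).
The curing-agent paste has self-accelerating decomposition temperature 36.7 °C, which is < 75 °C, so it is Category SR (Self-Reactive).
The oven-cleaner concentrate has pH 1.3, which is ≤ 1.5, so it is Category CR (Corrosive).
Total Category SR: (two 14.1 oz packs = 800.88 g) + 515 g = 1315.88 g.
That exceeds the Category SR passenger aircraft limit of 1 kg.
Category CR quantity: two 215 L containers = 430 L.
430 L ≤ 500 L (passenger aircraft limit, Category CR) — within limit.
The segregation rule (Category CR with Category CG) does not apply to Category SR with Category CR.

No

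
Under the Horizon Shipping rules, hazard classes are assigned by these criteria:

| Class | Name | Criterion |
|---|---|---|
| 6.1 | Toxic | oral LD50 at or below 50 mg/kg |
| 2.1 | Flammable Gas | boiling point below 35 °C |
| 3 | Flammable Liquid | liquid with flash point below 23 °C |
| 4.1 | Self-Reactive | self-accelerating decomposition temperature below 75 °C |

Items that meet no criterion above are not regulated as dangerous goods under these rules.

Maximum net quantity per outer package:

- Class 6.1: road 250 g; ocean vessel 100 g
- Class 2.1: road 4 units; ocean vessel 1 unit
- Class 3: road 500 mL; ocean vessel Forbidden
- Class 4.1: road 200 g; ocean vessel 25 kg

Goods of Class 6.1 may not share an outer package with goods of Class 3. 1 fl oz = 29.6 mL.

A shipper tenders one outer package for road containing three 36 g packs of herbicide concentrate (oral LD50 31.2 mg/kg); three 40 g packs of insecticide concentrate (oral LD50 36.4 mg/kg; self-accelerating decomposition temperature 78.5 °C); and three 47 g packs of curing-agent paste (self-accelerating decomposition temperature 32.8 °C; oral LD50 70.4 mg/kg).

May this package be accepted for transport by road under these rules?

Herbicide concentrate: oral LD50 31.2 mg/kg ≤ 50 mg/kg → Class 6.1 (Toxic).
Oral LD50 36.4 mg/kg meets the Class 6.1 criterion (Toxic), so the insecticide concentrate is Class 6.1.
Self-accelerating decomposition temperature 32.8 °C meets the Class 4.1 criterion (Self-Reactive), so the curing-agent paste is Class 4.1.
Class 6.1 net quantity: (three 36 g packs = 108 g) + (three 40 g packs = 120 g) = 228 g.
228 g is within the road limit of 250 g for Class 6.1.
Class 4.1 quantity: three 47 g packs = 141 g.
That is within the Class 4.1 road limit of 200 g.
The segregation rule (Class 6.1 with Class 3) does not apply to Class 6.1 with Class 4.1.
Every hazard class is within its road limit and no segregation rule is violated.

Yes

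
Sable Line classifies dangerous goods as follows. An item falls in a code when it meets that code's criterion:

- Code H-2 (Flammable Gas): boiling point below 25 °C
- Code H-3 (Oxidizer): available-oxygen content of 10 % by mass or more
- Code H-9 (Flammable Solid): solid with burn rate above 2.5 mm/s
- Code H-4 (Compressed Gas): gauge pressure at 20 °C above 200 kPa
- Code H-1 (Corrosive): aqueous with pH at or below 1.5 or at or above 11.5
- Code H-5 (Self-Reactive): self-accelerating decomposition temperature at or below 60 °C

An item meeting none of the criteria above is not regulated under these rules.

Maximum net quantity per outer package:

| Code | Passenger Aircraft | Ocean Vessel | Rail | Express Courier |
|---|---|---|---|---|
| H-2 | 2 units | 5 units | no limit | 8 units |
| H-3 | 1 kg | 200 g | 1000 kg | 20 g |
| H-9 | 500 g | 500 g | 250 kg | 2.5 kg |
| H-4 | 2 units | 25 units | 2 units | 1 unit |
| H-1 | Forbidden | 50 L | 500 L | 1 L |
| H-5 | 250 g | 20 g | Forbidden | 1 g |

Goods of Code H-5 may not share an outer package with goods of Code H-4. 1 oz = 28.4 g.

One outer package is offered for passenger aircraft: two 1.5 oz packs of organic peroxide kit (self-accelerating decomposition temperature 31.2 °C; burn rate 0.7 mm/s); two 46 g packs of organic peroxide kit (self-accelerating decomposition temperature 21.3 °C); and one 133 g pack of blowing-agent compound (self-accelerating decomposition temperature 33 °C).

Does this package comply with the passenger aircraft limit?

The organic peroxide kit has self-accelerating decomposition temperature 31.2 °C, which is ≤ 60 °C, so it is Code H-5 (Self-Reactive).
With self-accelerating decomposition temperature 21.3 °C (≤ 60 °C), the organic peroxide kit falls in Code H-5.
With self-accelerating decomposition temperature 33 °C (≤ 60 °C), the blowing-agent compound falls in Code H-5.
Total Code H-5: (two 1.5 oz packs = 85.2 g) + (two 46 g packs = 92 g) + 133 g = 310.2 g.
310.2 g > 250 g (passenger aircraft limit, Code H-5) — over the limit.

No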